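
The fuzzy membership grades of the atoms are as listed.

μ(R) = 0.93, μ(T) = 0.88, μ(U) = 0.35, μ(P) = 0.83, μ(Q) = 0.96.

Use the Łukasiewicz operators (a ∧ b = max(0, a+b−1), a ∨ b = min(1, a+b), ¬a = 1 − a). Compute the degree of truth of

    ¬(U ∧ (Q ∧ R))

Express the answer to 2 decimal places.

0.76

Q ∧ R = max(0, a+b−1) on (0.96, 0.93) = 0.89
U ∧ (Q ∧ R) = max(0, a+b−1) on (0.35, 0.89) = 0.24
¬(U ∧ (Q ∧ R)) = 1 − 0.24 = 0.76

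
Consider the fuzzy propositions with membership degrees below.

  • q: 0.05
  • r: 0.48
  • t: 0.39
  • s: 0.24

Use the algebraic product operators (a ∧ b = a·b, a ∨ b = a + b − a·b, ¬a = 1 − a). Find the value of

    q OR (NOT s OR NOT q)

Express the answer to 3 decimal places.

NOT s = 1 − 0.2400 = 0.7600
NOT q = 1 − 0.0500 = 0.9500
NOT s OR NOT q = a + b − a·b on (0.7600, 0.9500) = 0.9880
q OR (NOT s OR NOT q) = a + b − a·b on (0.0500, 0.9880) = 0.9886

0.989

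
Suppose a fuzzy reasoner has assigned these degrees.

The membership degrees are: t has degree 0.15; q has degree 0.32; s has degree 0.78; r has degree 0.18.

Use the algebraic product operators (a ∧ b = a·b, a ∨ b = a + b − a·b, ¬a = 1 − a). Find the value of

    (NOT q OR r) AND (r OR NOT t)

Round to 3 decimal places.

NOT q = 1 − 0.3200 = 0.6800
NOT q OR r = a + b − a·b on (0.6800, 0.1800) = 0.7376
NOT t = 1 − 0.1500 = 0.8500
r OR NOT t = a + b − a·b on (0.1800, 0.8500) = 0.8770
(NOT q OR r) AND (r OR NOT t) = a·b on (0.7376, 0.8770) = 0.6469

0.647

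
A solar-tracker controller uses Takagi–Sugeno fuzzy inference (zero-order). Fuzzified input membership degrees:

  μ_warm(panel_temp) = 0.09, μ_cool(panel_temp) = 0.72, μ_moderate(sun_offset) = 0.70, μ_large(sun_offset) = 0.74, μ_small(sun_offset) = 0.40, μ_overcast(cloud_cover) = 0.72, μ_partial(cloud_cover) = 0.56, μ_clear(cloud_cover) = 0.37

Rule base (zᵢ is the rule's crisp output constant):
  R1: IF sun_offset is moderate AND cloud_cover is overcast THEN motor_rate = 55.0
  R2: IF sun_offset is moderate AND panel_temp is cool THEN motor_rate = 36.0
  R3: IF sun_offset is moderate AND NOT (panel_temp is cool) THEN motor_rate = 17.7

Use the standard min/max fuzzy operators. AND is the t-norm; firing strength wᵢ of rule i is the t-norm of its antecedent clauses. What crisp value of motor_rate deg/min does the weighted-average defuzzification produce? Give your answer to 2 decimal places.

40.87

R1 (z=55.0): moderate=0.70, overcast=0.72; AND[min(a, b)] → w = 0.70
R2 (z=36.0): moderate=0.70, cool=0.72; AND[min(a, b)] → w = 0.70
R3 (z=17.7): moderate=0.70, ¬cool=1−0.72=0.28; AND[min(a, b)] → w = 0.28
Weighted average = (0.70·55.0 + 0.70·36.0 + 0.28·17.7) / (0.70 + 0.70 + 0.28)
  = 68.6560 / 1.6800 = 40.87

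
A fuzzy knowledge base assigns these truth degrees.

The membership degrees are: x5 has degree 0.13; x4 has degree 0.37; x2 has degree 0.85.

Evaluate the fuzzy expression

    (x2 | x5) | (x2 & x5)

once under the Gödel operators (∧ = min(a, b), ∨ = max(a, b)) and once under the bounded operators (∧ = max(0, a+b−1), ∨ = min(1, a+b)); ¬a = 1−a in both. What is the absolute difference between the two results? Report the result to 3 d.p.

0.130

Under Gödel:
  x2 | x5 = max(a, b) on (0.85, 0.13) = 0.85
  x2 & x5 = min(a, b) on (0.85, 0.13) = 0.13
  (x2 | x5) | (x2 & x5) = max(a, b) on (0.85, 0.13) = 0.85
  → value = 0.8500
Under bounded:
  x2 | x5 = min(1, a+b) on (0.85, 0.13) = 0.98
  x2 & x5 = max(0, a+b−1) on (0.85, 0.13) = 0.00
  (x2 | x5) | (x2 & x5) = min(1, a+b) on (0.98, 0.00) = 0.98
  → value = 0.9800
|0.8500 − 0.9800| = 0.130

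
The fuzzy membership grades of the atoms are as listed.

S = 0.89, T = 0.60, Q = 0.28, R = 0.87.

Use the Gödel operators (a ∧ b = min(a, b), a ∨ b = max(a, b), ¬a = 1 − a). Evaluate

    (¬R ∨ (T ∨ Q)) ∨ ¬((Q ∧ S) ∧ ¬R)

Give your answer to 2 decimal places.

¬R = 1 − 0.87 = 0.13
T ∨ Q = max(a, b) on (0.60, 0.28) = 0.60
¬R ∨ (T ∨ Q) = max(a, b) on (0.13, 0.60) = 0.60
Q ∧ S = min(a, b) on (0.28, 0.89) = 0.28
¬R = 1 − 0.87 = 0.13
(Q ∧ S) ∧ ¬R = min(a, b) on (0.28, 0.13) = 0.13
¬((Q ∧ S) ∧ ¬R) = 1 − 0.13 = 0.87
(¬R ∨ (T ∨ Q)) ∨ ¬((Q ∧ S) ∧ ¬R) = max(a, b) on (0.60, 0.87) = 0.87

0.87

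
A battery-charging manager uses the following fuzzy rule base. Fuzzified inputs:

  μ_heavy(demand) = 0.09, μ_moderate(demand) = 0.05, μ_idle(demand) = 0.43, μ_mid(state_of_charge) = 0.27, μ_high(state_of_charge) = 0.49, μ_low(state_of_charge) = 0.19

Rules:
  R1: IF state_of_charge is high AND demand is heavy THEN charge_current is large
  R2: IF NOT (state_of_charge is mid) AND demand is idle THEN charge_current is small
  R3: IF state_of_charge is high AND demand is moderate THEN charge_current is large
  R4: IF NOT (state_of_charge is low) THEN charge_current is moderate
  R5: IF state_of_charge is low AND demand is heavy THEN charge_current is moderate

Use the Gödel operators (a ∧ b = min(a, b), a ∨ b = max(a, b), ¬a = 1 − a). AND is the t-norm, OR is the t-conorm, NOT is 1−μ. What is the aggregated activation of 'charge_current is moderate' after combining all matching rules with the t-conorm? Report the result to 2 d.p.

R1: high=0.49, heavy=0.09; AND[min(a, b)] → w = 0.09
R2: ¬mid=1−0.27=0.73, idle=0.43; AND[min(a, b)] → w = 0.43
R3: high=0.49, moderate=0.05; AND[min(a, b)] → w = 0.05
R4: ¬low=1−0.19=0.81 → w = 0.81
R5: low=0.19, heavy=0.09; AND[min(a, b)] → w = 0.09
Rules with consequent 'moderate': {R4, R5} → strengths 0.81, 0.09
Aggregate via t-conorm [max(a, b)]: 0.81

0.81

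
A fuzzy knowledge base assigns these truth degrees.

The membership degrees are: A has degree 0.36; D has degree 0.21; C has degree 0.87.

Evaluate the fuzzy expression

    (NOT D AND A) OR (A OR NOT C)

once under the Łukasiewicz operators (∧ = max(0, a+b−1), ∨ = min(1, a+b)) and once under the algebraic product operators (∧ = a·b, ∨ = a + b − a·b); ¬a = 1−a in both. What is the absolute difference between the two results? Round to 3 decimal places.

0.038

Under Łukasiewicz:
  NOT D = 1 − 0.21 = 0.79
  NOT D AND A = max(0, a+b−1) on (0.79, 0.36) = 0.15
  NOT C = 1 − 0.87 = 0.13
  A OR NOT C = min(1, a+b) on (0.36, 0.13) = 0.49
  (NOT D AND A) OR (A OR NOT C) = min(1, a+b) on (0.15, 0.49) = 0.64
  → value = 0.6400
Under algebraic product:
  NOT D = 1 − 0.2100 = 0.7900
  NOT D AND A = a·b on (0.7900, 0.3600) = 0.2844
  NOT C = 1 − 0.8700 = 0.1300
  A OR NOT C = a + b − a·b on (0.3600, 0.1300) = 0.4432
  (NOT D AND A) OR (A OR NOT C) = a + b − a·b on (0.2844, 0.4432) = 0.6016
  → value = 0.6016
|0.6400 − 0.6016| = 0.038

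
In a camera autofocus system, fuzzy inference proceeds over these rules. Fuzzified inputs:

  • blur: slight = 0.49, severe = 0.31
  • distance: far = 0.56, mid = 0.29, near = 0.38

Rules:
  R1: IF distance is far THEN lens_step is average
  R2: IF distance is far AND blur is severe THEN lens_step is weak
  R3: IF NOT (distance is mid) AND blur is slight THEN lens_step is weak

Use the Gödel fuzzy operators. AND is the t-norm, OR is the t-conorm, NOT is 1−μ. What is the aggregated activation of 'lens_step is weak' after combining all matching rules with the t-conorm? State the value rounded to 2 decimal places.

R1: far=0.56 → w = 0.56
R2: far=0.56, severe=0.31; AND[min(a, b)] → w = 0.31
R3: ¬mid=1−0.29=0.71, slight=0.49; AND[min(a, b)] → w = 0.49
Rules with consequent 'weak': {R2, R3} → strengths 0.31, 0.49
Aggregate via t-conorm [max(a, b)]: 0.49

0.49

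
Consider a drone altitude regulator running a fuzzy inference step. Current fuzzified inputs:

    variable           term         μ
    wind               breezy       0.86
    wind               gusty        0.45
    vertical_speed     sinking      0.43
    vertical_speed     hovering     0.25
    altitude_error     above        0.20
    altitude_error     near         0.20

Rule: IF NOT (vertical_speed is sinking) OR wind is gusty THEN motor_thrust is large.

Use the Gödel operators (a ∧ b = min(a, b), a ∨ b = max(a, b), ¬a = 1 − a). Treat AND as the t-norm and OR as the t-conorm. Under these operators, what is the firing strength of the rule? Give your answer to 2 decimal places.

firing strength: ¬sinking=1−0.43=0.57, gusty=0.45; OR[max(a, b)] → w = 0.57

0.57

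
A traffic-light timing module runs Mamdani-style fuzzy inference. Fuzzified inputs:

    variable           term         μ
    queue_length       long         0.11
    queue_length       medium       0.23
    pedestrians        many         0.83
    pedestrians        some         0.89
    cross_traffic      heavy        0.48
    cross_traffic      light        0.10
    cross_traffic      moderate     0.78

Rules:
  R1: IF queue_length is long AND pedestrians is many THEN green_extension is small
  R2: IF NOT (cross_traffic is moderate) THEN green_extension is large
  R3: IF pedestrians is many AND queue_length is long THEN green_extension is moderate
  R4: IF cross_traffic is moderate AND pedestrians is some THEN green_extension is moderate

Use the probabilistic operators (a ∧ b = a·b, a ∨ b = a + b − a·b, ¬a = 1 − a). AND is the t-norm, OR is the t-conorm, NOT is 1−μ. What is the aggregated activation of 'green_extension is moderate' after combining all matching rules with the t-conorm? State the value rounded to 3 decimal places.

0.722

R1: long=0.11, many=0.83; AND[a·b] → w = 0.0913
R2: ¬moderate=1−0.78=0.22 → w = 0.2200
R3: many=0.83, long=0.11; AND[a·b] → w = 0.0913
R4: moderate=0.78, some=0.89; AND[a·b] → w = 0.6942
Rules with consequent 'moderate': {R3, R4} → strengths 0.0913, 0.6942
Aggregate via t-conorm [a + b − a·b]: 0.7221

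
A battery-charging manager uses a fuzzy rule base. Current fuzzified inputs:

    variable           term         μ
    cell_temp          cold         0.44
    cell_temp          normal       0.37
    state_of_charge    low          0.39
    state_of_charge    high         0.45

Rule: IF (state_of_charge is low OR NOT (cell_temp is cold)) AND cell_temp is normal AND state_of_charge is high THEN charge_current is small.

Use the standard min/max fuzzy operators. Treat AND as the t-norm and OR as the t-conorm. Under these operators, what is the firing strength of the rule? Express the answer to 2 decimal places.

0.37

firing strength: (low=0.39 OR ¬cold=1−0.44=0.56) = 0.56; AND[min(a, b)] with normal=0.37, high=0.45 → w = 0.37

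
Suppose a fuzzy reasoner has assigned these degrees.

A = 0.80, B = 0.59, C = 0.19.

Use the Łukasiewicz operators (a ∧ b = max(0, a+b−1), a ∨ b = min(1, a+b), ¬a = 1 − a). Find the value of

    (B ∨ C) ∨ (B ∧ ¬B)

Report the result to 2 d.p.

B ∨ C = min(1, a+b) on (0.59, 0.19) = 0.78
¬B = 1 − 0.59 = 0.41
B ∧ ¬B = max(0, a+b−1) on (0.59, 0.41) = 0.00
(B ∨ C) ∨ (B ∧ ¬B) = min(1, a+b) on (0.78, 0.00) = 0.78

0.78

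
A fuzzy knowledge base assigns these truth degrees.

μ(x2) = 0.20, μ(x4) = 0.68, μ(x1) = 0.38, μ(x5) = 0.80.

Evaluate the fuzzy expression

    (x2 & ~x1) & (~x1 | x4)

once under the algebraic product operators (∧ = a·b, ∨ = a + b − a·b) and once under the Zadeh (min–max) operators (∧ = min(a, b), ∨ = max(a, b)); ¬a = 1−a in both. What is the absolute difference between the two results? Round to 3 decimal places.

Under algebraic product:
  ~x1 = 1 − 0.3800 = 0.6200
  x2 & ~x1 = a·b on (0.2000, 0.6200) = 0.1240
  ~x1 = 1 − 0.3800 = 0.6200
  ~x1 | x4 = a + b − a·b on (0.6200, 0.6800) = 0.8784
  (x2 & ~x1) & (~x1 | x4) = a·b on (0.1240, 0.8784) = 0.1089
  → value = 0.1089
Under Zadeh (min–max):
  ~x1 = 1 − 0.38 = 0.62
  x2 & ~x1 = min(a, b) on (0.20, 0.62) = 0.20
  ~x1 = 1 − 0.38 = 0.62
  ~x1 | x4 = max(a, b) on (0.62, 0.68) = 0.68
  (x2 & ~x1) & (~x1 | x4) = min(a, b) on (0.20, 0.68) = 0.20
  → value = 0.2000
|0.1089 − 0.2000| = 0.091

0.091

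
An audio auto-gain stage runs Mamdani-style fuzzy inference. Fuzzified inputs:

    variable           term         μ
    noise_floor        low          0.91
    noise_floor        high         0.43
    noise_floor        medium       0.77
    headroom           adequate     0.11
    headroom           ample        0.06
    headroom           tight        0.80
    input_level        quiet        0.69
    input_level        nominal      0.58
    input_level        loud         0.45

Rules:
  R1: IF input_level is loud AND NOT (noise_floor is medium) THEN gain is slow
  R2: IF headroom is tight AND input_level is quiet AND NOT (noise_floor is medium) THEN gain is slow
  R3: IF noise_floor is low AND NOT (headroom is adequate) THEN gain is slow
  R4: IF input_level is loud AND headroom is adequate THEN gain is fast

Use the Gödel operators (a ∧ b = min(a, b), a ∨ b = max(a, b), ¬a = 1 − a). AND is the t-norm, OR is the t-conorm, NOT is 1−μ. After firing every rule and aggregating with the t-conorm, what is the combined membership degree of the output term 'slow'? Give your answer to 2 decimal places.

0.89

R1: loud=0.45, ¬medium=1−0.77=0.23; AND[min(a, b)] → w = 0.23
R2: tight=0.80, quiet=0.69, ¬medium=1−0.77=0.23; AND[min(a, b)] → w = 0.23
R3: low=0.91, ¬adequate=1−0.11=0.89; AND[min(a, b)] → w = 0.89
R4: loud=0.45, adequate=0.11; AND[min(a, b)] → w = 0.11
Rules with consequent 'slow': {R1, R2, R3} → strengths 0.23, 0.23, 0.89
Aggregate via t-conorm [max(a, b)]: 0.89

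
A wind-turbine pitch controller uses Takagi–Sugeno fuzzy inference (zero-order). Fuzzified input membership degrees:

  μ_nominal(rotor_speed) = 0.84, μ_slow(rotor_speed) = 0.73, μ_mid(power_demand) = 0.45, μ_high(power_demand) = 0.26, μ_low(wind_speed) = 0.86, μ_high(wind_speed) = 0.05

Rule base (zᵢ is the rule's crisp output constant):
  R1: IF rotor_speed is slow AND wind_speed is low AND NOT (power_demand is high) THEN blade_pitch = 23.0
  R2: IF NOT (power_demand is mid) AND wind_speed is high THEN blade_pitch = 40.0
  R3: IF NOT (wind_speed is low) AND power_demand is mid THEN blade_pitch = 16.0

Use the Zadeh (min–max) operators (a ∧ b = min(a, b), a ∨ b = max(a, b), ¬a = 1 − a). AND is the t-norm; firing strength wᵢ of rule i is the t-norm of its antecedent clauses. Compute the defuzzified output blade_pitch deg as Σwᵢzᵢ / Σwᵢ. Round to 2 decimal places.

R1 (z=23.0): slow=0.73, low=0.86, ¬high=1−0.26=0.74; AND[min(a, b)] → w = 0.73
R2 (z=40.0): ¬mid=1−0.45=0.55, high=0.05; AND[min(a, b)] → w = 0.05
R3 (z=16.0): ¬low=1−0.86=0.14, mid=0.45; AND[min(a, b)] → w = 0.14
Weighted average = (0.73·23.0 + 0.05·40.0 + 0.14·16.0) / (0.73 + 0.05 + 0.14)
  = 21.0300 / 0.9200 = 22.86

22.86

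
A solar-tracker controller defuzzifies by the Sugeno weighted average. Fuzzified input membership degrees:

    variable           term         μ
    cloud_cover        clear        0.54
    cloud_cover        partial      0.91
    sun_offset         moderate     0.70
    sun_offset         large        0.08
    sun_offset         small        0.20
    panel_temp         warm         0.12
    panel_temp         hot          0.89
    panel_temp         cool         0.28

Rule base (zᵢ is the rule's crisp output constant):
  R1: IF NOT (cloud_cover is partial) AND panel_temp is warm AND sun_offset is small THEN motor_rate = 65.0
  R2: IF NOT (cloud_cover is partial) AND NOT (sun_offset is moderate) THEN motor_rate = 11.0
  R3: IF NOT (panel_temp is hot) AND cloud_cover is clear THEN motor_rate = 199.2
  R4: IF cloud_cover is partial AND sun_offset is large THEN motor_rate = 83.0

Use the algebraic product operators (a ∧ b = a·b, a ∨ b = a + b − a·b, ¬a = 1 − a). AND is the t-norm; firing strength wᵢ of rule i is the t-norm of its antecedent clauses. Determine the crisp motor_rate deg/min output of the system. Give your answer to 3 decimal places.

113.487

R1 (z=65.0): ¬partial=1−0.91=0.09, warm=0.12, small=0.20; AND[a·b] → w = 0.0022
R2 (z=11.0): ¬partial=1−0.91=0.09, ¬moderate=1−0.70=0.30; AND[a·b] → w = 0.0270
R3 (z=199.2): ¬hot=1−0.89=0.11, clear=0.54; AND[a·b] → w = 0.0594
R4 (z=83.0): partial=0.91, large=0.08; AND[a·b] → w = 0.0728
Weighted average = (0.0022·65.0 + 0.0270·11.0 + 0.0594·199.2 + 0.0728·83.0) / (0.0022 + 0.0270 + 0.0594 + 0.0728)
  = 18.3123 / 0.1614 = 113.487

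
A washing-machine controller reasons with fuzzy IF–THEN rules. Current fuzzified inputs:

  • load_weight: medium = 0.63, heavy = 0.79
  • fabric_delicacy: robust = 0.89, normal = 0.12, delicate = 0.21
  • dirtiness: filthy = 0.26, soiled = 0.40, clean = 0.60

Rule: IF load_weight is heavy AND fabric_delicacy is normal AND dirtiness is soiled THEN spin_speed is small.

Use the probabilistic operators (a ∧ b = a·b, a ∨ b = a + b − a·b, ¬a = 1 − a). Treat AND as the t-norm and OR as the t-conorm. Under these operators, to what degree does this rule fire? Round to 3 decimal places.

firing strength: heavy=0.79, normal=0.12, soiled=0.40; AND[a·b] → w = 0.0379

0.038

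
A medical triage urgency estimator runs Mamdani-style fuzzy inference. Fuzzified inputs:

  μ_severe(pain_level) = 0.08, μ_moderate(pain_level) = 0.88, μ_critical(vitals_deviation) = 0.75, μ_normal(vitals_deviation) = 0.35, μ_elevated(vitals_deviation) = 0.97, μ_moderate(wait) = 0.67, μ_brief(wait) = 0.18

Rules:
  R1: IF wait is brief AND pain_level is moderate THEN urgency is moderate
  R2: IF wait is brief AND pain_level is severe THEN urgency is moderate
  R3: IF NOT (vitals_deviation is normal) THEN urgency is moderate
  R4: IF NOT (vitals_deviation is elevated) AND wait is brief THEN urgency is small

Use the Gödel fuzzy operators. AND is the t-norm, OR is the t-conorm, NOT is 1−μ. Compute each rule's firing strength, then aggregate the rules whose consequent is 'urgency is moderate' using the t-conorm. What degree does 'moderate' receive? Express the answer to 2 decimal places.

0.65

R1: brief=0.18, moderate=0.88; AND[min(a, b)] → w = 0.18
R2: brief=0.18, severe=0.08; AND[min(a, b)] → w = 0.08
R3: ¬normal=1−0.35=0.65 → w = 0.65
R4: ¬elevated=1−0.97=0.03, brief=0.18; AND[min(a, b)] → w = 0.03
Rules with consequent 'moderate': {R1, R2, R3} → strengths 0.18, 0.08, 0.65
Aggregate via t-conorm [max(a, b)]: 0.65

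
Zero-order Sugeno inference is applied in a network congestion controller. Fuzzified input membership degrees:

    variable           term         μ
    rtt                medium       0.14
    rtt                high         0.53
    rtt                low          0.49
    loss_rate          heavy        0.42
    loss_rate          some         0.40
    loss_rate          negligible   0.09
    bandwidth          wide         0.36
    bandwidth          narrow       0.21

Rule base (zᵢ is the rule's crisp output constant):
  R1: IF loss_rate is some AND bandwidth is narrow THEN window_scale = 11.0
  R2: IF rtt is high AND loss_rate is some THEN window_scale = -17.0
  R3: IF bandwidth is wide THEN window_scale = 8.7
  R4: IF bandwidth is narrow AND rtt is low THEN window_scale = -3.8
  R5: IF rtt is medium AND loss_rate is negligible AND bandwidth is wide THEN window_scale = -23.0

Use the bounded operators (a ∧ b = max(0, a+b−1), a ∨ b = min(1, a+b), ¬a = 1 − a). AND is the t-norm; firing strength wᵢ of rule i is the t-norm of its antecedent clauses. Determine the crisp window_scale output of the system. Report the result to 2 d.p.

R1 (z=11.0): some=0.40, narrow=0.21; AND[max(0, a+b−1)] → w = 0.00
R2 (z=-17.0): high=0.53, some=0.40; AND[max(0, a+b−1)] → w = 0.00
R3 (z=8.7): wide=0.36 → w = 0.36
R4 (z=-3.8): narrow=0.21, low=0.49; AND[max(0, a+b−1)] → w = 0.00
R5 (z=-23.0): medium=0.14, negligible=0.09, wide=0.36; AND[max(0, a+b−1)] → w = 0.00
Weighted average = (0.00·11.0 + 0.00·-17.0 + 0.36·8.7 + 0.00·-3.8 + 0.00·-23.0) / (0.00 + 0.00 + 0.36 + 0.00 + 0.00)
  = 3.1320 / 0.3600 = 8.70

8.70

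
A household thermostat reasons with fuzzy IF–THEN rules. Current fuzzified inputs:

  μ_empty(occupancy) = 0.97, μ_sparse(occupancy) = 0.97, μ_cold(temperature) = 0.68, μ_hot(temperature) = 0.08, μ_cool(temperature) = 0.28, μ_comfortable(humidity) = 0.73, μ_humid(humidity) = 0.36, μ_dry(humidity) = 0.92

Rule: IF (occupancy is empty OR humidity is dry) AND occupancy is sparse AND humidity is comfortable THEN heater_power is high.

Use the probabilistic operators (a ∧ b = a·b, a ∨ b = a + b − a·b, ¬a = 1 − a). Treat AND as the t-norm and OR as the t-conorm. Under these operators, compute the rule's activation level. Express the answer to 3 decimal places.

0.706

firing strength: (empty=0.97 OR dry=0.92) = 0.9976; AND[a·b] with sparse=0.97, comfortable=0.73 → w = 0.7064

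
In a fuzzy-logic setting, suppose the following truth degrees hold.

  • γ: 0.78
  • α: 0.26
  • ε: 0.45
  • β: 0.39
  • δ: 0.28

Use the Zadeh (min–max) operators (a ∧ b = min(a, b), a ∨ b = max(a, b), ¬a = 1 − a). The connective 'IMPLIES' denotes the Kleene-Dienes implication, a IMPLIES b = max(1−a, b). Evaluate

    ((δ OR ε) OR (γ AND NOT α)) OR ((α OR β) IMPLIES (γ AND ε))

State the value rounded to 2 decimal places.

δ OR ε = max(a, b) on (0.28, 0.45) = 0.45
NOT α = 1 − 0.26 = 0.74
γ AND NOT α = min(a, b) on (0.78, 0.74) = 0.74
(δ OR ε) OR (γ AND NOT α) = max(a, b) on (0.45, 0.74) = 0.74
α OR β = max(a, b) on (0.26, 0.39) = 0.39
γ AND ε = min(a, b) on (0.78, 0.45) = 0.45
(α OR β) IMPLIES (γ AND ε)  [Kleene-Dienes: max(1−a, b)] with a=0.39, b=0.45 → 0.61
((δ OR ε) OR (γ AND NOT α)) OR ((α OR β) IMPLIES (γ AND ε)) = max(a, b) on (0.74, 0.61) = 0.74

0.74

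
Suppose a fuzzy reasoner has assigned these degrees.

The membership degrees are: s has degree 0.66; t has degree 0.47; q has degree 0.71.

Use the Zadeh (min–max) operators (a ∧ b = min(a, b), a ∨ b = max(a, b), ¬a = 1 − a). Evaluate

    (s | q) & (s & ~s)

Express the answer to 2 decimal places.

0.34

s | q = max(a, b) on (0.66, 0.71) = 0.71
~s = 1 − 0.66 = 0.34
s & ~s = min(a, b) on (0.66, 0.34) = 0.34
(s | q) & (s & ~s) = min(a, b) on (0.71, 0.34) = 0.34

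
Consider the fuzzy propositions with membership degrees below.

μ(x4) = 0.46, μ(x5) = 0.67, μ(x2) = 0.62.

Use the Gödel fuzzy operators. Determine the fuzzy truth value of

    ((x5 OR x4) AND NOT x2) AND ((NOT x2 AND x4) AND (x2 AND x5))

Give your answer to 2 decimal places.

x5 OR x4 = max(a, b) on (0.67, 0.46) = 0.67
NOT x2 = 1 − 0.62 = 0.38
(x5 OR x4) AND NOT x2 = min(a, b) on (0.67, 0.38) = 0.38
NOT x2 = 1 − 0.62 = 0.38
NOT x2 AND x4 = min(a, b) on (0.38, 0.46) = 0.38
x2 AND x5 = min(a, b) on (0.62, 0.67) = 0.62
(NOT x2 AND x4) AND (x2 AND x5) = min(a, b) on (0.38, 0.62) = 0.38
((x5 OR x4) AND NOT x2) AND ((NOT x2 AND x4) AND (x2 AND x5)) = min(a, b) on (0.38, 0.38) = 0.38

0.38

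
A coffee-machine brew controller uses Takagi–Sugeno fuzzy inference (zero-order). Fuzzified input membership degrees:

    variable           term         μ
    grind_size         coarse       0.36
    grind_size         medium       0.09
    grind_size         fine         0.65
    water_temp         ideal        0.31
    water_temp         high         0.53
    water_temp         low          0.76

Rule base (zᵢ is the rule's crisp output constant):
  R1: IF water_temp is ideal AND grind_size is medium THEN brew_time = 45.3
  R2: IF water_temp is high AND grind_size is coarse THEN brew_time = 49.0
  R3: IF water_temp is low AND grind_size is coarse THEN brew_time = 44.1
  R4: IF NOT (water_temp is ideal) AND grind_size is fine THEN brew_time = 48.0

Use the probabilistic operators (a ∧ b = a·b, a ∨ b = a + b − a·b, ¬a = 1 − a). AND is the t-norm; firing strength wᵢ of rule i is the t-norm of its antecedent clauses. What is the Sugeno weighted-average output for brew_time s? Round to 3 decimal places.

46.989

R1 (z=45.3): ideal=0.31, medium=0.09; AND[a·b] → w = 0.0279
R2 (z=49.0): high=0.53, coarse=0.36; AND[a·b] → w = 0.1908
R3 (z=44.1): low=0.76, coarse=0.36; AND[a·b] → w = 0.2736
R4 (z=48.0): ¬ideal=1−0.31=0.69, fine=0.65; AND[a·b] → w = 0.4485
Weighted average = (0.0279·45.3 + 0.1908·49.0 + 0.2736·44.1 + 0.4485·48.0) / (0.0279 + 0.1908 + 0.2736 + 0.4485)
  = 44.2068 / 0.9408 = 46.989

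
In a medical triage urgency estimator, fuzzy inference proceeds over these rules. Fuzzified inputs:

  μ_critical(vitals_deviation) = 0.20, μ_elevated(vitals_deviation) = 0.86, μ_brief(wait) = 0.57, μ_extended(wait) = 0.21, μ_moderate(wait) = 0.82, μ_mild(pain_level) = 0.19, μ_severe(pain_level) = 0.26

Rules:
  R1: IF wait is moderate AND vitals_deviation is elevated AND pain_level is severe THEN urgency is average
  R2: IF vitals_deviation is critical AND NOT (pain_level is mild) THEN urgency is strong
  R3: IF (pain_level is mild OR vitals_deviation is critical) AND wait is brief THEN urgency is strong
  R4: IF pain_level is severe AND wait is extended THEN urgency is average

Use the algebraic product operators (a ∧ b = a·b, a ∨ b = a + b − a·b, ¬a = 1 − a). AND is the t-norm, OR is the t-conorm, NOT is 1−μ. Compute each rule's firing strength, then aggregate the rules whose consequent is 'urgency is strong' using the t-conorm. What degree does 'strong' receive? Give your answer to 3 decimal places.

0.330

R1: moderate=0.82, elevated=0.86, severe=0.26; AND[a·b] → w = 0.1834
R2: critical=0.20, ¬mild=1−0.19=0.81; AND[a·b] → w = 0.1620
R3: (mild=0.19 OR critical=0.20) = 0.3520; AND[a·b] with brief=0.57 → w = 0.2006
R4: severe=0.26, extended=0.21; AND[a·b] → w = 0.0546
Rules with consequent 'strong': {R2, R3} → strengths 0.1620, 0.2006
Aggregate via t-conorm [a + b − a·b]: 0.3301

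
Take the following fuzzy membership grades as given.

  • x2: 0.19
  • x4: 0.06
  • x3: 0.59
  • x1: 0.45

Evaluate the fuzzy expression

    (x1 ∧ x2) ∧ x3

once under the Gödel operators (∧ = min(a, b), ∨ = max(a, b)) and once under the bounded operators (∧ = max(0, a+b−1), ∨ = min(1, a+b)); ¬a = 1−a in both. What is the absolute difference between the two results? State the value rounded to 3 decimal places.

Under Gödel:
  x1 ∧ x2 = min(a, b) on (0.45, 0.19) = 0.19
  (x1 ∧ x2) ∧ x3 = min(a, b) on (0.19, 0.59) = 0.19
  → value = 0.1900
Under bounded:
  x1 ∧ x2 = max(0, a+b−1) on (0.45, 0.19) = 0.00
  (x1 ∧ x2) ∧ x3 = max(0, a+b−1) on (0.00, 0.59) = 0.00
  → value = 0.0000
|0.1900 − 0.0000| = 0.190

0.190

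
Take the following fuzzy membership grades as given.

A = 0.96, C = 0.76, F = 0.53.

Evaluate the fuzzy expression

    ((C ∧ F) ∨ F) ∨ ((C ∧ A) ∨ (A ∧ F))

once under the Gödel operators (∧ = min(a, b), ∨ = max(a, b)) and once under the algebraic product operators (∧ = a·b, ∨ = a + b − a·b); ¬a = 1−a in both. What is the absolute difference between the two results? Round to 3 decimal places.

0.203

Under Gödel:
  C ∧ F = min(a, b) on (0.76, 0.53) = 0.53
  (C ∧ F) ∨ F = max(a, b) on (0.53, 0.53) = 0.53
  C ∧ A = min(a, b) on (0.76, 0.96) = 0.76
  A ∧ F = min(a, b) on (0.96, 0.53) = 0.53
  (C ∧ A) ∨ (A ∧ F) = max(a, b) on (0.76, 0.53) = 0.76
  ((C ∧ F) ∨ F) ∨ ((C ∧ A) ∨ (A ∧ F)) = max(a, b) on (0.53, 0.76) = 0.76
  → value = 0.7600
Under algebraic product:
  C ∧ F = a·b on (0.7600, 0.5300) = 0.4028
  (C ∧ F) ∨ F = a + b − a·b on (0.4028, 0.5300) = 0.7193
  C ∧ A = a·b on (0.7600, 0.9600) = 0.7296
  A ∧ F = a·b on (0.9600, 0.5300) = 0.5088
  (C ∧ A) ∨ (A ∧ F) = a + b − a·b on (0.7296, 0.5088) = 0.8672
  ((C ∧ F) ∨ F) ∨ ((C ∧ A) ∨ (A ∧ F)) = a + b − a·b on (0.7193, 0.8672) = 0.9627
  → value = 0.9627
|0.7600 − 0.9627| = 0.203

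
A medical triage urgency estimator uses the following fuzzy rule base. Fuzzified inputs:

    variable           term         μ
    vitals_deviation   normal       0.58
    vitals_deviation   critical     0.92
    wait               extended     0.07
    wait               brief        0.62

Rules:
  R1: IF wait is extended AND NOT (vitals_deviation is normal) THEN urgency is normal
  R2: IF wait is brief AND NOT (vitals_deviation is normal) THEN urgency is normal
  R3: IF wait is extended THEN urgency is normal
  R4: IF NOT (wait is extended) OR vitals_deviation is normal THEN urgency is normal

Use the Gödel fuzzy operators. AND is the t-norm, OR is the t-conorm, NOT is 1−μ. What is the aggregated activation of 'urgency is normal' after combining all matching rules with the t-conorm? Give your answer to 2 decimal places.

R1: extended=0.07, ¬normal=1−0.58=0.42; AND[min(a, b)] → w = 0.07
R2: brief=0.62, ¬normal=1−0.58=0.42; AND[min(a, b)] → w = 0.42
R3: extended=0.07 → w = 0.07
R4: ¬extended=1−0.07=0.93, normal=0.58; OR[max(a, b)] → w = 0.93
Rules with consequent 'normal': {R1, R2, R3, R4} → strengths 0.07, 0.42, 0.07, 0.93
Aggregate via t-conorm [max(a, b)]: 0.93

0.93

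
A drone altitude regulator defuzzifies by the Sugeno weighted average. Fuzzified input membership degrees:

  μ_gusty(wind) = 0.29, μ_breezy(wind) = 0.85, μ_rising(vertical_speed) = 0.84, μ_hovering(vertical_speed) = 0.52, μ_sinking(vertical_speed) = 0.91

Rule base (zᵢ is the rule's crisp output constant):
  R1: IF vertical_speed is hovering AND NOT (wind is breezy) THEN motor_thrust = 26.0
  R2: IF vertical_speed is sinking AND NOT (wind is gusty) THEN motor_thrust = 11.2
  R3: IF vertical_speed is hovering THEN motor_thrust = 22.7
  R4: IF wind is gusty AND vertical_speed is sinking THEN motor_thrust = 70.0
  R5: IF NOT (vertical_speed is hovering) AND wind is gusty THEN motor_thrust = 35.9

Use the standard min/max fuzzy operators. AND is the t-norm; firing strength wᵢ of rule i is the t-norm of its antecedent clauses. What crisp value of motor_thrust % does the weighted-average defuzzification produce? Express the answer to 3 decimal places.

27.738

R1 (z=26.0): hovering=0.52, ¬breezy=1−0.85=0.15; AND[min(a, b)] → w = 0.15
R2 (z=11.2): sinking=0.91, ¬gusty=1−0.29=0.71; AND[min(a, b)] → w = 0.71
R3 (z=22.7): hovering=0.52 → w = 0.52
R4 (z=70.0): gusty=0.29, sinking=0.91; AND[min(a, b)] → w = 0.29
R5 (z=35.9): ¬hovering=1−0.52=0.48, gusty=0.29; AND[min(a, b)] → w = 0.29
Weighted average = (0.15·26.0 + 0.71·11.2 + 0.52·22.7 + 0.29·70.0 + 0.29·35.9) / (0.15 + 0.71 + 0.52 + 0.29 + 0.29)
  = 54.3670 / 1.9600 = 27.738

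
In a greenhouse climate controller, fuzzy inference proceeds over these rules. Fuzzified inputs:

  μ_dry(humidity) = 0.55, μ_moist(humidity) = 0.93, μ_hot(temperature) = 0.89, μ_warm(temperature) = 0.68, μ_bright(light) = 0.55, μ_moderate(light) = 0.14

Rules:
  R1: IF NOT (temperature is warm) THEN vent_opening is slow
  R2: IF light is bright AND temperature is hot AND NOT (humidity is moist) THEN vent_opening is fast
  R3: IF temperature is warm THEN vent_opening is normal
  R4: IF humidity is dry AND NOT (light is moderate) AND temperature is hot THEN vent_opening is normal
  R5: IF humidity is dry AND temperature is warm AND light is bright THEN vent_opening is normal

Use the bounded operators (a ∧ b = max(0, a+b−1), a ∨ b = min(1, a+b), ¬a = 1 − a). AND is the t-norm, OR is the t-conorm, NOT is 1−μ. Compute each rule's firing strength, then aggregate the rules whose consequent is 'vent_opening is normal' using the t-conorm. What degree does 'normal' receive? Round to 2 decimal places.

0.98

R1: ¬warm=1−0.68=0.32 → w = 0.32
R2: bright=0.55, hot=0.89, ¬moist=1−0.93=0.07; AND[max(0, a+b−1)] → w = 0.00
R3: warm=0.68 → w = 0.68
R4: dry=0.55, ¬moderate=1−0.14=0.86, hot=0.89; AND[max(0, a+b−1)] → w = 0.30
R5: dry=0.55, warm=0.68, bright=0.55; AND[max(0, a+b−1)] → w = 0.00
Rules with consequent 'normal': {R3, R4, R5} → strengths 0.68, 0.30, 0.00
Aggregate via t-conorm [min(1, a+b)]: 0.98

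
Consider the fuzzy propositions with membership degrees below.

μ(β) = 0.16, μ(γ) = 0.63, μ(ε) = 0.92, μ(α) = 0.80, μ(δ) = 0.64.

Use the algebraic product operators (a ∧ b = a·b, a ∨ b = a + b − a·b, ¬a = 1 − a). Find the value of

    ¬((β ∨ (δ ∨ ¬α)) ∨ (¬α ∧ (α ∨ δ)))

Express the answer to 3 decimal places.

¬α = 1 − 0.8000 = 0.2000
δ ∨ ¬α = a + b − a·b on (0.6400, 0.2000) = 0.7120
β ∨ (δ ∨ ¬α) = a + b − a·b on (0.1600, 0.7120) = 0.7581
¬α = 1 − 0.8000 = 0.2000
α ∨ δ = a + b − a·b on (0.8000, 0.6400) = 0.9280
¬α ∧ (α ∨ δ) = a·b on (0.2000, 0.9280) = 0.1856
(β ∨ (δ ∨ ¬α)) ∨ (¬α ∧ (α ∨ δ)) = a + b − a·b on (0.7581, 0.1856) = 0.8030
¬((β ∨ (δ ∨ ¬α)) ∨ (¬α ∧ (α ∨ δ))) = 1 − 0.8030 = 0.1970

0.197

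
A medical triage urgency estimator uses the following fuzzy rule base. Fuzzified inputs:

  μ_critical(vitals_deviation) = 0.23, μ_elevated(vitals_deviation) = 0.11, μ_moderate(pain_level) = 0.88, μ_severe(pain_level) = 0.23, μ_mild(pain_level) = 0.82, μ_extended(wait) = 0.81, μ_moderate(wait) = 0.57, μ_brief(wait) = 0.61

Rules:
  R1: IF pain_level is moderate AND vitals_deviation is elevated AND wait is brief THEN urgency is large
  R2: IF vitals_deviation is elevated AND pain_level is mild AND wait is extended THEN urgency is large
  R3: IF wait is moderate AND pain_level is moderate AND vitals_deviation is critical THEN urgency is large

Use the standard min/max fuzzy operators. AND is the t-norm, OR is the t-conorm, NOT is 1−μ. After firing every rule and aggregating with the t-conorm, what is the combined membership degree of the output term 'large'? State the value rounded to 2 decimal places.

0.23

R1: moderate=0.88, elevated=0.11, brief=0.61; AND[min(a, b)] → w = 0.11
R2: elevated=0.11, mild=0.82, extended=0.81; AND[min(a, b)] → w = 0.11
R3: moderate=0.57, moderate=0.88, critical=0.23; AND[min(a, b)] → w = 0.23
Rules with consequent 'large': {R1, R2, R3} → strengths 0.11, 0.11, 0.23
Aggregate via t-conorm [max(a, b)]: 0.23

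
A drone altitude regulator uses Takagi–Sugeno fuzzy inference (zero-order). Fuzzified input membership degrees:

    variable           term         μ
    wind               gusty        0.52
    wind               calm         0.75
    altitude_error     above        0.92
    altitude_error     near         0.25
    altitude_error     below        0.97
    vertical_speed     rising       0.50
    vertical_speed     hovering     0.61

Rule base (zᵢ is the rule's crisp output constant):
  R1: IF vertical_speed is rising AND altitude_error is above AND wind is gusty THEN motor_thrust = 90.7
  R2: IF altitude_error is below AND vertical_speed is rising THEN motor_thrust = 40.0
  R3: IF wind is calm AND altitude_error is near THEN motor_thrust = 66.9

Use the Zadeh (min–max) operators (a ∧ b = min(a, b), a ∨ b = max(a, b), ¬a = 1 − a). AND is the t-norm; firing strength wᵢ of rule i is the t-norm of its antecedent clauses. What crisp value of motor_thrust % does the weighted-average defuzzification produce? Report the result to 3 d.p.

65.660

R1 (z=90.7): rising=0.50, above=0.92, gusty=0.52; AND[min(a, b)] → w = 0.50
R2 (z=40.0): below=0.97, rising=0.50; AND[min(a, b)] → w = 0.50
R3 (z=66.9): calm=0.75, near=0.25; AND[min(a, b)] → w = 0.25
Weighted average = (0.50·90.7 + 0.50·40.0 + 0.25·66.9) / (0.50 + 0.50 + 0.25)
  = 82.0750 / 1.2500 = 65.660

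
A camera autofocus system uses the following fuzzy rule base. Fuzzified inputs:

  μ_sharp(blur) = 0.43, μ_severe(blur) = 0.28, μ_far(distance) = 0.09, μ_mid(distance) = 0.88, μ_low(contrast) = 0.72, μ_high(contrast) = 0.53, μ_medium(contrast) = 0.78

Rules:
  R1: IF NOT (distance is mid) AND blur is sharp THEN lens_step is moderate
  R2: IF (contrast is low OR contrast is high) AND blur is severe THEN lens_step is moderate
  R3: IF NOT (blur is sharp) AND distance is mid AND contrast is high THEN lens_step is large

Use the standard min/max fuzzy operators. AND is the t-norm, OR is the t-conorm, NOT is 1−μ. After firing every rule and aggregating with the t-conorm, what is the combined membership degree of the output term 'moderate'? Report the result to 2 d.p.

R1: ¬mid=1−0.88=0.12, sharp=0.43; AND[min(a, b)] → w = 0.12
R2: (low=0.72 OR high=0.53) = 0.72; AND[min(a, b)] with severe=0.28 → w = 0.28
R3: ¬sharp=1−0.43=0.57, mid=0.88, high=0.53; AND[min(a, b)] → w = 0.53
Rules with consequent 'moderate': {R1, R2} → strengths 0.12, 0.28
Aggregate via t-conorm [max(a, b)]: 0.28

0.28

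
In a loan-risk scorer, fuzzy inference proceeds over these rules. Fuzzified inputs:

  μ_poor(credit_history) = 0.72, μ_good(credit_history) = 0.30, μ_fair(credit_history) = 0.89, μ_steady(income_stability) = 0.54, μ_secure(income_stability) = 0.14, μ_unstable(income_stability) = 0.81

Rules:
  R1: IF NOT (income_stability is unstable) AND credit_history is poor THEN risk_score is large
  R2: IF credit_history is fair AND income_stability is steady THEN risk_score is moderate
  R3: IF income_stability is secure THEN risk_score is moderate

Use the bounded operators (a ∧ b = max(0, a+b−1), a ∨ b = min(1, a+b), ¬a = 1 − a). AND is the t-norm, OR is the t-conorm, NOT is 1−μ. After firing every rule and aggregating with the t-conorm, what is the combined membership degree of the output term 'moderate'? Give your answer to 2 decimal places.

R1: ¬unstable=1−0.81=0.19, poor=0.72; AND[max(0, a+b−1)] → w = 0.00
R2: fair=0.89, steady=0.54; AND[max(0, a+b−1)] → w = 0.43
R3: secure=0.14 → w = 0.14
Rules with consequent 'moderate': {R2, R3} → strengths 0.43, 0.14
Aggregate via t-conorm [min(1, a+b)]: 0.57

0.57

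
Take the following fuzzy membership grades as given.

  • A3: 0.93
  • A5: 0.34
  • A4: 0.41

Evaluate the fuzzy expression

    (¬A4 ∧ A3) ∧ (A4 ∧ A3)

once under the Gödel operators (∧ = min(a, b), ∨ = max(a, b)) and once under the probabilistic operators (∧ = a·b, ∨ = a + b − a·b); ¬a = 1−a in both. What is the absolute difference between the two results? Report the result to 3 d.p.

Under Gödel:
  ¬A4 = 1 − 0.41 = 0.59
  ¬A4 ∧ A3 = min(a, b) on (0.59, 0.93) = 0.59
  A4 ∧ A3 = min(a, b) on (0.41, 0.93) = 0.41
  (¬A4 ∧ A3) ∧ (A4 ∧ A3) = min(a, b) on (0.59, 0.41) = 0.41
  → value = 0.4100
Under probabilistic:
  ¬A4 = 1 − 0.4100 = 0.5900
  ¬A4 ∧ A3 = a·b on (0.5900, 0.9300) = 0.5487
  A4 ∧ A3 = a·b on (0.4100, 0.9300) = 0.3813
  (¬A4 ∧ A3) ∧ (A4 ∧ A3) = a·b on (0.5487, 0.3813) = 0.2092
  → value = 0.2092
|0.4100 − 0.2092| = 0.201

0.201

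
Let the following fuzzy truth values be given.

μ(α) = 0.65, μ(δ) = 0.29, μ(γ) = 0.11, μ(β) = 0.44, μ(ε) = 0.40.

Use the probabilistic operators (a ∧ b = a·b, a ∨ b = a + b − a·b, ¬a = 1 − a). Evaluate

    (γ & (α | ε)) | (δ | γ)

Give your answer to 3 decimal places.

α | ε = a + b − a·b on (0.6500, 0.4000) = 0.7900
γ & (α | ε) = a·b on (0.1100, 0.7900) = 0.0869
δ | γ = a + b − a·b on (0.2900, 0.1100) = 0.3681
(γ & (α | ε)) | (δ | γ) = a + b − a·b on (0.0869, 0.3681) = 0.4230

0.423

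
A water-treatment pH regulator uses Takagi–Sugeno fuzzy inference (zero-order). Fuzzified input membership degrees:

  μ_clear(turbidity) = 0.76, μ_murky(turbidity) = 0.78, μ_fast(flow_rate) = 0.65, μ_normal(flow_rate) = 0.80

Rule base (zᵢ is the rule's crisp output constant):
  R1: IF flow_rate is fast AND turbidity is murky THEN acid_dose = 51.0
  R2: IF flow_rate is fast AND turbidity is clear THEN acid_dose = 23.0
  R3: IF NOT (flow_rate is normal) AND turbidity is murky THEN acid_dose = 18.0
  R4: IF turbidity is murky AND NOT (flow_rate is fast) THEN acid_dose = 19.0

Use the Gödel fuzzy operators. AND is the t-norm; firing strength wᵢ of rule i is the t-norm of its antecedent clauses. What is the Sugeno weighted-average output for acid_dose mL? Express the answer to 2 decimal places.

R1 (z=51.0): fast=0.65, murky=0.78; AND[min(a, b)] → w = 0.65
R2 (z=23.0): fast=0.65, clear=0.76; AND[min(a, b)] → w = 0.65
R3 (z=18.0): ¬normal=1−0.80=0.20, murky=0.78; AND[min(a, b)] → w = 0.20
R4 (z=19.0): murky=0.78, ¬fast=1−0.65=0.35; AND[min(a, b)] → w = 0.35
Weighted average = (0.65·51.0 + 0.65·23.0 + 0.20·18.0 + 0.35·19.0) / (0.65 + 0.65 + 0.20 + 0.35)
  = 58.3500 / 1.8500 = 31.54

31.54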